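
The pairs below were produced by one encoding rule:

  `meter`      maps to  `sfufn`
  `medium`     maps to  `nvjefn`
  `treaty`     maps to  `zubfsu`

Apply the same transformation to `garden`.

ofesbh

The output letters match the input read backwards, each shifted +1: meter reversed is retem. The word is reversed, then every letter is shifted forward by 1.
On garden: reverse → nedrag; then shift: n+1=o, e+1=f, d+1=e, r+1=s, a+1=b, g+1=h.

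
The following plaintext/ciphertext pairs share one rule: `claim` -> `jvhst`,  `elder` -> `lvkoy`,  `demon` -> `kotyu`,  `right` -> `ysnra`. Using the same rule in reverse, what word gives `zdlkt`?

steam

Shifts by position in claim: pos 0: c→j (+7), pos 1: l→v (+10), pos 2: a→h (+7), pos 3: i→s (+10) — repeating every 2. A repeating key of period 2 is used — shifts +7, +10 over and over.
Decoding zdlkt: z−7=s, d−10=t, l−7=e, k−10=a, t−7=m.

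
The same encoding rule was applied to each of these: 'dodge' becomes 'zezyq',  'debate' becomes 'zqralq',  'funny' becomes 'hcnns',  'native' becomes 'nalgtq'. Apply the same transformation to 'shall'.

d(3)→z(25) and o(14)→e(4) fit y≡17x+0 (mod 26); the inverse of 17 mod 26 is 23. Treating letters as 0–25, the rule is x ↦ 17x + 0 (mod 26).
Applying it to shall: s(18)→17·18+0≡20=u; h(7)→17·7+0≡15=p; a(0)→17·0+0≡0=a; l(11)→17·11+0≡5=f; l(11)→17·11+0≡5=f (all mod 26).

upaff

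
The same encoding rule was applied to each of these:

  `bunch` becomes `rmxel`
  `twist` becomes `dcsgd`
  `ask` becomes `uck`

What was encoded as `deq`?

gut

Read the word backwards and shift each letter +10.
Undoing it on deq: shift back: d−10=t, e−10=u, q−10=g → tug; then reverse → gut.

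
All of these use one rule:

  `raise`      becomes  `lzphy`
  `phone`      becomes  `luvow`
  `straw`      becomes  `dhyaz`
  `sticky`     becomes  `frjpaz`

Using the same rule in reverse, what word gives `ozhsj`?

clash

The output letters match the input read backwards, each shifted +7: raise reversed is esiar. The word is reversed, then every letter is shifted forward by 7.
Undoing it on ozhsj: shift back: o−7=h, z−7=s, h−7=a, s−7=l, j−7=c → hsalc; then reverse → clash.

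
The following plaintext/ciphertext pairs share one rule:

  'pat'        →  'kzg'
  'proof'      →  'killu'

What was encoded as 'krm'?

pin

Each letter is replaced by its mirror in the alphabet: a↔z, b↔y, c↔x, and so on (the Atbash cipher).
Decoding krm: k↔p, r↔i, m↔n.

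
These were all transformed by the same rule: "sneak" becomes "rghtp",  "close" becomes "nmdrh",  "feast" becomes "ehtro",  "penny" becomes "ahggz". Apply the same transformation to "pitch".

avony

s(18)→r(17) and n(13)→g(6) fit y≡23x+19 (mod 26); the inverse of 23 mod 26 is 17. Treating letters as 0–25, the rule is x ↦ 23x + 19 (mod 26).
On pitch: p(15)→23·15+19≡0=a; i(8)→23·8+19≡21=v; t(19)→23·19+19≡14=o; c(2)→23·2+19≡13=n; h(7)→23·7+19≡24=y (all mod 26).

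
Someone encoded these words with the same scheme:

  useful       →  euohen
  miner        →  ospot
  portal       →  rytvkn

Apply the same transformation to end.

The shift depends on letter class: consonant s→u is +2, but vowel u→e is +10. Vowels shift forward by 10 and consonants shift forward by 2.
For end: e(vowel)+10=o, n(cons)+2=p, d(cons)+2=f.

opf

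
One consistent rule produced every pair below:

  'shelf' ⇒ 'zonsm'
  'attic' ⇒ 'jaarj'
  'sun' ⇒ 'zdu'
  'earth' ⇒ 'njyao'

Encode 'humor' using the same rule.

odtxy

The shift depends on letter class: consonant s→z is +7, but vowel e→n is +9. Vowels shift forward by 9 and consonants shift forward by 7.
Applying it to humor: h(cons)+7=o, u(vowel)+9=d, m(cons)+7=t, o(vowel)+9=x, r(cons)+7=y.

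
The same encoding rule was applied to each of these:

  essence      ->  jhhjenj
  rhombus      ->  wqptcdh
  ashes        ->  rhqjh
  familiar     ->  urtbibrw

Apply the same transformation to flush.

e(4)→j(9) and s(18)→h(7) fit y≡11x+17 (mod 26); the inverse of 11 mod 26 is 19. This is an affine cipher: with a=0,…,z=25, each position x becomes (11x+17) mod 26.
For flush: f(5)→11·5+17≡20=u; l(11)→11·11+17≡8=i; u(20)→11·20+17≡3=d; s(18)→11·18+17≡7=h; h(7)→11·7+17≡16=q (all mod 26).

uidhq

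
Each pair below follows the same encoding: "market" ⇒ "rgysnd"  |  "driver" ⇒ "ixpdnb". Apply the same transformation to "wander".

bgulnb

Each letter shifts forward by (position + 5), i.e. 5, 6, 7, … — the shift grows by one for each successive letter.
On wander: w+5=b, a+6=g, n+7=u, d+8=l, e+9=n, r+10=b.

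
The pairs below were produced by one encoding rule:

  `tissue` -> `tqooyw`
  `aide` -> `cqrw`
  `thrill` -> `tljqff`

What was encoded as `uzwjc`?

opera

t(19)→t(19) and i(8)→q(16) fit y≡5x+2 (mod 26); the inverse of 5 mod 26 is 21. This is an affine cipher: with a=0,…,z=25, each position x becomes (5x+2) mod 26.
Undoing it on uzwjc: u(20)→21·(20−2)≡14=o; z(25)→21·(25−2)≡15=p; w(22)→21·(22−2)≡4=e; j(9)→21·(9−2)≡17=r; c(2)→21·(2−2)≡0=a (all mod 26).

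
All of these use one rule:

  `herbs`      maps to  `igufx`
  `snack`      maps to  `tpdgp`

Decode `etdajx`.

drawer

In herbs: h→i is +1, e→g is +2, r→u is +3, b→f is +4 — the shift increases by 1 each position. Letter i (0-indexed) is shifted by i+1, so successive shifts are 1, 2, 3, ….
Decoding etdajx: e−1=d, t−2=r, d−3=a, a−4=w, j−5=e, x−6=r.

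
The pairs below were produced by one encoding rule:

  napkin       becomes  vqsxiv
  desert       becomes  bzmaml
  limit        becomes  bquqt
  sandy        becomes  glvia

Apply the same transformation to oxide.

The output letters match the input read backwards, each shifted +8: napkin reversed is nikpan. Two steps: reverse the string, then apply a Caesar shift of +8.
Applying it to oxide: reverse → edixo; then shift: e+8=m, d+8=l, i+8=q, x+8=f, o+8=w.

mlqfw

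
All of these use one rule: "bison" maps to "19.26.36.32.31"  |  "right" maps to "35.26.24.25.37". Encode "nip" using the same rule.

31.26.33

b is letter #2 and maps to 19: an offset of 17. Letters become their 1-based position plus 17 (so a→18, b→19, …).
On nip: n=14→31, i=9→26, p=16→33.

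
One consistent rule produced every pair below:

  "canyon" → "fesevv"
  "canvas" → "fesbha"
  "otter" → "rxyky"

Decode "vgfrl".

Letter i (0-indexed) is shifted by i+3, so successive shifts are 3, 4, 5, ….
Decoding vgfrl: v−3=s, g−4=c, f−5=a, r−6=l, l−7=e.

scale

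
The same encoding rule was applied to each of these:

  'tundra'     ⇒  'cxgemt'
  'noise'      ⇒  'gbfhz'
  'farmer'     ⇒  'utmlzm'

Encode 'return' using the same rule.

mzcxmg

t(19)→c(2) and u(20)→x(23) fit y≡21x+19 (mod 26); the inverse of 21 mod 26 is 5. Treating letters as 0–25, the rule is x ↦ 21x + 19 (mod 26).
For return: r(17)→21·17+19≡12=m; e(4)→21·4+19≡25=z; t(19)→21·19+19≡2=c; u(20)→21·20+19≡23=x; r(17)→21·17+19≡12=m; n(13)→21·13+19≡6=g (all mod 26).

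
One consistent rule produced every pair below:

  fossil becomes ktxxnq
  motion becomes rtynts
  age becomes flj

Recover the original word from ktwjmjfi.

forehead

Each letter is shifted forward by 5 in the alphabet (a Caesar shift of +5).
Reversing it on ktwjmjfi: k−5=f, t−5=o, w−5=r, j−5=e, m−5=h, j−5=e, f−5=a, i−5=d.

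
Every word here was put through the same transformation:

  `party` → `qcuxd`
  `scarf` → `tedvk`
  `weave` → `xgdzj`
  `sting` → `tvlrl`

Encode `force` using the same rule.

gqugj

In party: p→q is +1, a→c is +2, r→u is +3, t→x is +4 — the shift increases by 1 each position. The shift increases by 1 at each position, starting from +1: 1, 2, 3, ….
On force: f+1=g, o+2=q, r+3=u, c+4=g, e+5=j.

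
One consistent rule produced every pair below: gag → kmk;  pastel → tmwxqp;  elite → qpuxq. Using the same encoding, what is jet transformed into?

The shift depends on letter class: consonant g→k is +4, but vowel a→m is +12. Vowels shift forward by 12 and consonants shift forward by 4.
For jet: j(cons)+4=n, e(vowel)+12=q, t(cons)+4=x.

nqx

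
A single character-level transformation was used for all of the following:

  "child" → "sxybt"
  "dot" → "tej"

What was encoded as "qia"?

ask

Compare letters: c→s is +16, h→x is +16, i→y is +16 — a constant shift. This is a Caesar cipher with shift 16.
Reversing it on qia: q−16=a, i−16=s, a−16=k.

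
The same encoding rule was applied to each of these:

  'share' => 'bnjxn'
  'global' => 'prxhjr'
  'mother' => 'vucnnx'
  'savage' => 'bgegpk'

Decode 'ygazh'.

Shifts by position in share: pos 0: s→b (+9), pos 1: h→n (+6), pos 2: a→j (+9), pos 3: r→x (+6) — repeating every 2. It's a Vigenère-style cipher with numeric key [9,6]: position i shifts by key[i mod 2].
Decoding ygazh: y−9=p, g−6=a, a−9=r, z−6=t, h−9=y.

party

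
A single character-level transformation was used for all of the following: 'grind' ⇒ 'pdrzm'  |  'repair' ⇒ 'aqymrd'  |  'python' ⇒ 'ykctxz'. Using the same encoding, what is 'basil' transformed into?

Shifts by position in grind: pos 0: g→p (+9), pos 1: r→d (+12), pos 2: i→r (+9), pos 3: n→z (+12) — repeating every 2. The shifts repeat in a cycle of length 2: positions 0,1,… shift by +9, +12, then the pattern repeats.
On basil: b+9=k, a+12=m, s+9=b, i+12=u, l+9=u.

kmbuu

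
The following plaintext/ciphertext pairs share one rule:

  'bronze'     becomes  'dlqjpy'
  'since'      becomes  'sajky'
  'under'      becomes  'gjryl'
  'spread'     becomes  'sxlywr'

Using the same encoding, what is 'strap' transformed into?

b(1)→d(3) and r(17)→l(11) fit y≡7x+22 (mod 26); the inverse of 7 mod 26 is 15. Treating letters as 0–25, the rule is x ↦ 7x + 22 (mod 26).
Applying it to strap: s(18)→7·18+22≡18=s; t(19)→7·19+22≡25=z; r(17)→7·17+22≡11=l; a(0)→7·0+22≡22=w; p(15)→7·15+22≡23=x (all mod 26).

szlwx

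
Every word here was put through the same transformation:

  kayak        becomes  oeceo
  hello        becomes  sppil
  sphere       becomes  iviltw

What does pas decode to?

owl

The word is reversed, then every letter is shifted forward by 4.
Reversing it on pas: shift back: p−4=l, a−4=w, s−4=o → lwo; then reverse → owl.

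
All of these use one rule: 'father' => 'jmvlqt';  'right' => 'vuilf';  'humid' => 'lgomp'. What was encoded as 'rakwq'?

noise

Shifts by position in father: pos 0: f→j (+4), pos 1: a→m (+12), pos 2: t→v (+2), pos 3: h→l (+4), pos 4: e→q (+12), pos 5: r→t (+2) — repeating every 3. It's a Vigenère-style cipher with numeric key [4,12,2]: position i shifts by key[i mod 3].
Reversing it on rakwq: r−4=n, a−12=o, k−2=i, w−4=s, q−12=e.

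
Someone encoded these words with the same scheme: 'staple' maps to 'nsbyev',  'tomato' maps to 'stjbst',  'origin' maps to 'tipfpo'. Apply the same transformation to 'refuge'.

s(18)→n(13) and t(19)→s(18) fit y≡5x+1 (mod 26); the inverse of 5 mod 26 is 21. This is an affine cipher: with a=0,…,z=25, each position x becomes (5x+1) mod 26.
On refuge: r(17)→5·17+1≡8=i; e(4)→5·4+1≡21=v; f(5)→5·5+1≡0=a; u(20)→5·20+1≡23=x; g(6)→5·6+1≡5=f; e(4)→5·4+1≡21=v (all mod 26).

ivaxfv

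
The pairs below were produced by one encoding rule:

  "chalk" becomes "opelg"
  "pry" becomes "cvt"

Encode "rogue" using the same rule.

The word is reversed, then every letter is shifted forward by 4.
Applying it to rogue: reverse → eugor; then shift: e+4=i, u+4=y, g+4=k, o+4=s, r+4=v.

iyksv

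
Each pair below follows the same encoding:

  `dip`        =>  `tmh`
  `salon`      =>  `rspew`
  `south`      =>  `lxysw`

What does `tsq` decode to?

mop

Two steps: reverse the string, then apply a Caesar shift of +4.
Reversing it on tsq: shift back: t−4=p, s−4=o, q−4=m → pom; then reverse → mop.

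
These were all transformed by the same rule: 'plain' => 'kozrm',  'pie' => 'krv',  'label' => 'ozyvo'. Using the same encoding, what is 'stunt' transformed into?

Each pair mirrors across the alphabet (p↔k, l↔o, a↔z): positions sum to 25. Each letter is replaced by its mirror in the alphabet: a↔z, b↔y, c↔x, and so on (the Atbash cipher).
On stunt: s↔h, t↔g, u↔f, n↔m, t↔g.

hgfmg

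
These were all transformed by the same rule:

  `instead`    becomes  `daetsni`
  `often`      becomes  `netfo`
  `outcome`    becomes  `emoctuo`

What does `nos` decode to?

The output letters match the input read backwards: instead reversed is daetsni. The word is simply reversed.
Decoding nos: then reverse → son.

son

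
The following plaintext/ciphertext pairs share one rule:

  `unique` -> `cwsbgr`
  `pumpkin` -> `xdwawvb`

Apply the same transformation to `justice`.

In unique: u→c is +8, n→w is +9, i→s is +10, q→b is +11 — the shift increases by 1 each position. The shift increases by 1 at each position, starting from +8: 8, 9, 10, ….
On justice: j+8=r, u+9=d, s+10=c, t+11=e, i+12=u, c+13=p, e+14=s.

rdceups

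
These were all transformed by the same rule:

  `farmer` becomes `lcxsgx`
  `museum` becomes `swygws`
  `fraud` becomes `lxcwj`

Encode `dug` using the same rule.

jwm

The shift depends on letter class: consonant f→l is +6, but vowel a→c is +2. Vowels shift forward by 2 and consonants shift forward by 6.
On dug: d(cons)+6=j, u(vowel)+2=w, g(cons)+6=m.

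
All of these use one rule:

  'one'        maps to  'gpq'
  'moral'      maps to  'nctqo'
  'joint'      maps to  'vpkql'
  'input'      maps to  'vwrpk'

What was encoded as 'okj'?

him

The output letters match the input read backwards, each shifted +2: one reversed is eno. The word is reversed, then every letter is shifted forward by 2.
Reversing it on okj: shift back: o−2=m, k−2=i, j−2=h → mih; then reverse → him.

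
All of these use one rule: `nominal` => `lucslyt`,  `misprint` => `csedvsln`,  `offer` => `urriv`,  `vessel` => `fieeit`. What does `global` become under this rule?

atuhyt

n(13)→l(11) and o(14)→u(20) fit y≡9x+24 (mod 26); the inverse of 9 mod 26 is 3. This is an affine cipher: with a=0,…,z=25, each position x becomes (9x+24) mod 26.
Applying it to global: g(6)→9·6+24≡0=a; l(11)→9·11+24≡19=t; o(14)→9·14+24≡20=u; b(1)→9·1+24≡7=h; a(0)→9·0+24≡24=y; l(11)→9·11+24≡19=t (all mod 26).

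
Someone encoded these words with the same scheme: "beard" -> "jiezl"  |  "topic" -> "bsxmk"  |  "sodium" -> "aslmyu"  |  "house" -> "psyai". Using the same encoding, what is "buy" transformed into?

Vowels shift forward by 4 and consonants shift forward by 8.
For buy: b(cons)+8=j, u(vowel)+4=y, y(cons)+8=g.

jyg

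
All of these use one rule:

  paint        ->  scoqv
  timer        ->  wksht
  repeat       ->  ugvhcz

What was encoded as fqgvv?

Shifts by position in paint: pos 0: p→s (+3), pos 1: a→c (+2), pos 2: i→o (+6), pos 3: n→q (+3), pos 4: t→v (+2) — repeating every 3. It's a Vigenère-style cipher with numeric key [3,2,6]: position i shifts by key[i mod 3].
Decoding fqgvv: f−3=c, q−2=o, g−6=a, v−3=s, v−2=t.

coast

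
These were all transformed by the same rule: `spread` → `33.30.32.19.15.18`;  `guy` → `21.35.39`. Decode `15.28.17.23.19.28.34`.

ancient

The number is (letter's place in the alphabet, a=1) + 14.
Decoding 15.28.17.23.19.28.34: 15→(15−14)÷1=1=a, 28→(28−14)÷1=14=n, 17→(17−14)÷1=3=c, 23→(23−14)÷1=9=i, 19→(19−14)÷1=5=e, 28→(28−14)÷1=14=n, 34→(34−14)÷1=20=t.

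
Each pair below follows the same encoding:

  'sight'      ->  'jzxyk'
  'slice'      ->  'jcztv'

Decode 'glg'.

pup

Compare letters: s→j is +17, i→z is +17, g→x is +17 — a constant shift. It's a constant shift of +17 (ROT17).
Undoing it on glg: g−17=p, l−17=u, g−17=p.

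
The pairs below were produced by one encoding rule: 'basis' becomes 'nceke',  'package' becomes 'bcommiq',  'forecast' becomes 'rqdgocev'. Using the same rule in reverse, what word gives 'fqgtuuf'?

Shifts by position in basis: pos 0: b→n (+12), pos 1: a→c (+2), pos 2: s→e (+12), pos 3: i→k (+2) — repeating every 2. The shifts repeat in a cycle of length 2: positions 0,1,… shift by +12, +2, then the pattern repeats.
Reversing it on fqgtuuf: f−12=t, q−2=o, g−12=u, t−2=r, u−12=i, u−2=s, f−12=t.

tourist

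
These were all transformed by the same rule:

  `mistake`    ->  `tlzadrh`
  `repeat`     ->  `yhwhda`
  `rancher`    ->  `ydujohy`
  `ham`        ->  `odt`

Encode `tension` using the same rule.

The rule splits by letter class: vowels +3, consonants +7.
On tension: t(cons)+7=a, e(vowel)+3=h, n(cons)+7=u, s(cons)+7=z, i(vowel)+3=l, o(vowel)+3=r, n(cons)+7=u.

ahuzlru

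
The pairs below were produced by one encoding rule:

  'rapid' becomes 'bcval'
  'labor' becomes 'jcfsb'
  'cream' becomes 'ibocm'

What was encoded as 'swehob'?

oyster

r(17)→b(1) and a(0)→c(2) fit y≡3x+2 (mod 26); the inverse of 3 mod 26 is 9. Each letter's alphabet position (a=0..z=25) is mapped through 3·x+2 mod 26 — an affine cipher.
Undoing it on swehob: s(18)→9·(18−2)≡14=o; w(22)→9·(22−2)≡24=y; e(4)→9·(4−2)≡18=s; h(7)→9·(7−2)≡19=t; o(14)→9·(14−2)≡4=e; b(1)→9·(1−2)≡17=r (all mod 26).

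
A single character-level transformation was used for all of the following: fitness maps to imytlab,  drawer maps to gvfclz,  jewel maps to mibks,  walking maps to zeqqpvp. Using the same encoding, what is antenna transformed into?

Letter i (0-indexed) is shifted by i+3, so successive shifts are 3, 4, 5, ….
For antenna: a+3=d, n+4=r, t+5=y, e+6=k, n+7=u, n+8=v, a+9=j.

drykuvj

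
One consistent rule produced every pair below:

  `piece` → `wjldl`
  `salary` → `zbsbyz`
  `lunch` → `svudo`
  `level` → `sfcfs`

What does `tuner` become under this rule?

avufy

It's a Vigenère-style cipher with numeric key [7,1]: position i shifts by key[i mod 2].
Applying it to tuner: t+7=a, u+1=v, n+7=u, e+1=f, r+7=y.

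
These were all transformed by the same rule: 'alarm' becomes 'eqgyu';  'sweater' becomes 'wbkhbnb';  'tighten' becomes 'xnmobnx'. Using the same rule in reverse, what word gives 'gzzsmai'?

cutlery

In alarm: a→e is +4, l→q is +5, a→g is +6, r→y is +7 — the shift increases by 1 each position. Letter i (0-indexed) is shifted by i+4, so successive shifts are 4, 5, 6, ….
Undoing it on gzzsmai: g−4=c, z−5=u, z−6=t, s−7=l, m−8=e, a−9=r, i−10=y.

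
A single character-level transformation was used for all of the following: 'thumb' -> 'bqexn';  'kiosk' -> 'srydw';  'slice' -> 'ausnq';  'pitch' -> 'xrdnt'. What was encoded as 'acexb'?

stump

In thumb: t→b is +8, h→q is +9, u→e is +10, m→x is +11 — the shift increases by 1 each position. Letter i (0-indexed) is shifted by i+8, so successive shifts are 8, 9, 10, ….
Reversing it on acexb: a−8=s, c−9=t, e−10=u, x−11=m, b−12=p.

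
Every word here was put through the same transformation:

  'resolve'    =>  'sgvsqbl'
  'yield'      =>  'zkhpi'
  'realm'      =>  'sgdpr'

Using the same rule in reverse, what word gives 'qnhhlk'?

The shift increases by 1 at each position, starting from +1: 1, 2, 3, ….
Reversing it on qnhhlk: q−1=p, n−2=l, h−3=e, h−4=d, l−5=g, k−6=e.

pledge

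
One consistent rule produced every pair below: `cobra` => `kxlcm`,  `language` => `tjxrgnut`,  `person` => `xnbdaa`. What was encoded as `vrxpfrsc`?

nineteen

In cobra: c→k is +8, o→x is +9, b→l is +10, r→c is +11 — the shift increases by 1 each position. The shift increases by 1 at each position, starting from +8: 8, 9, 10, ….
Undoing it on vrxpfrsc: v−8=n, r−9=i, x−10=n, p−11=e, f−12=t, r−13=e, s−14=e, c−15=n.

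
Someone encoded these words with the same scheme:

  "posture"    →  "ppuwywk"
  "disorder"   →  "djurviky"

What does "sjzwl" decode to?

In posture: p→p is +0, o→p is +1, s→u is +2, t→w is +3 — the shift increases by 1 each position. Letter i (0-indexed) is shifted by i+0, so successive shifts are 0, 1, 2, ….
Decoding sjzwl: s−0=s, j−1=i, z−2=x, w−3=t, l−4=h.

sixth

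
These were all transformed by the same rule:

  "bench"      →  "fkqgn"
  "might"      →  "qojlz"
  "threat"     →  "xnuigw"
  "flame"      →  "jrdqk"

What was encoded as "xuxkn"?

Shifts by position in bench: pos 0: b→f (+4), pos 1: e→k (+6), pos 2: n→q (+3), pos 3: c→g (+4), pos 4: h→n (+6) — repeating every 3. The shifts repeat in a cycle of length 3: positions 0,1,… shift by +4, +6, +3, then the pattern repeats.
Reversing it on xuxkn: x−4=t, u−6=o, x−3=u, k−4=g, n−6=h.

tough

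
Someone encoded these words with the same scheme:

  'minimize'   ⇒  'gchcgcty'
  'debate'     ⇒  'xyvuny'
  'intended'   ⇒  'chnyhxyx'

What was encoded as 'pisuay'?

voyage

Compare letters: m→g is +20, i→c is +20, n→h is +20 — a constant shift. Every letter moves 20 places later in the alphabet, wrapping around z→a.
Decoding pisuay: p−20=v, i−20=o, s−20=y, u−20=a, a−20=g, y−20=e.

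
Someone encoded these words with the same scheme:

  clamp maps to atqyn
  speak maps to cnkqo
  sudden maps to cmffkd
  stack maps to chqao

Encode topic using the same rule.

c(2)→a(0) and l(11)→t(19) fit y≡5x+16 (mod 26); the inverse of 5 mod 26 is 21. Treating letters as 0–25, the rule is x ↦ 5x + 16 (mod 26).
Applying it to topic: t(19)→5·19+16≡7=h; o(14)→5·14+16≡8=i; p(15)→5·15+16≡13=n; i(8)→5·8+16≡4=e; c(2)→5·2+16≡0=a (all mod 26).

hinea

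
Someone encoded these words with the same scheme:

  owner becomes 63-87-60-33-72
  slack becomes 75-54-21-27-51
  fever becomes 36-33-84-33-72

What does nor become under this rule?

o(#15)→63 and w(#23)→87: differences scale by 3, so n = 3·pos + 18. The formula is n = 3×(alphabet index, a=1) + 18.
For nor: n=14→60, o=15→63, r=18→72.

60-63-72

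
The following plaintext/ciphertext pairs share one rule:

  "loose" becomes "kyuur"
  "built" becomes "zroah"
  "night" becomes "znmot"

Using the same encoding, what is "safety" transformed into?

Two steps: reverse the string, then apply a Caesar shift of +6.
For safety: reverse → ytefas; then shift: y+6=e, t+6=z, e+6=k, f+6=l, a+6=g, s+6=y.

ezklgy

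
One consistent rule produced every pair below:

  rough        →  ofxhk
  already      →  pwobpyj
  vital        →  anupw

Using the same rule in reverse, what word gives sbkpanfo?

behavior

This is an affine cipher: with a=0,…,z=25, each position x becomes (3x+15) mod 26.
Decoding sbkpanfo: s(18)→9·(18−15)≡1=b; b(1)→9·(1−15)≡4=e; k(10)→9·(10−15)≡7=h; p(15)→9·(15−15)≡0=a; a(0)→9·(0−15)≡21=v; n(13)→9·(13−15)≡8=i; f(5)→9·(5−15)≡14=o; o(14)→9·(14−15)≡17=r (all mod 26).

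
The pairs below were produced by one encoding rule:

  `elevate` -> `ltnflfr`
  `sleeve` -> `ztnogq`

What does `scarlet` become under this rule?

In elevate: e→l is +7, l→t is +8, e→n is +9, v→f is +10 — the shift increases by 1 each position. Letter i (0-indexed) is shifted by i+7, so successive shifts are 7, 8, 9, ….
Applying it to scarlet: s+7=z, c+8=k, a+9=j, r+10=b, l+11=w, e+12=q, t+13=g.

zkjbwqg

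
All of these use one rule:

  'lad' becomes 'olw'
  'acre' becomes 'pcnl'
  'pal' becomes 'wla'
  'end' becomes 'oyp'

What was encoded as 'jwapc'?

reply

The output letters match the input read backwards, each shifted +11: lad reversed is dal. The word is reversed, then every letter is shifted forward by 11.
Undoing it on jwapc: shift back: j−11=y, w−11=l, a−11=p, p−11=e, c−11=r → ylper; then reverse → reply.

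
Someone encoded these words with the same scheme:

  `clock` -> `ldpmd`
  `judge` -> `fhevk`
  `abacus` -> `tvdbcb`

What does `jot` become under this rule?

The output letters match the input read backwards, each shifted +1: clock reversed is kcolc. Read the word backwards and shift each letter +1.
On jot: reverse → toj; then shift: t+1=u, o+1=p, j+1=k.

upk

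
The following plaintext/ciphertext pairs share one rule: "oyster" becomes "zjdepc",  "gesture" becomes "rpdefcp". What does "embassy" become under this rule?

Compare letters: o→z is +11, y→j is +11, s→d is +11 — a constant shift. This is a Caesar cipher with shift 11.
On embassy: e+11=p, m+11=x, b+11=m, a+11=l, s+11=d, s+11=d, y+11=j.

pxmlddj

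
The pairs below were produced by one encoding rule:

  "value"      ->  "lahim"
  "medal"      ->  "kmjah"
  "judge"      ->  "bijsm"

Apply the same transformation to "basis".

Each letter's alphabet position (a=0..z=25) is mapped through 3·x+0 mod 26 — an affine cipher.
For basis: b(1)→3·1+0≡3=d; a(0)→3·0+0≡0=a; s(18)→3·18+0≡2=c; i(8)→3·8+0≡24=y; s(18)→3·18+0≡2=c (all mod 26).

dacyc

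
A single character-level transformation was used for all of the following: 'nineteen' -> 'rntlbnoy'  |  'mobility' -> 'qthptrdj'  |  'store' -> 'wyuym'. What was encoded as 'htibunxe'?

Letter i (0-indexed) is shifted by i+4, so successive shifts are 4, 5, 6, ….
Reversing it on htibunxe: h−4=d, t−5=o, i−6=c, b−7=u, u−8=m, n−9=e, x−10=n, e−11=t.

document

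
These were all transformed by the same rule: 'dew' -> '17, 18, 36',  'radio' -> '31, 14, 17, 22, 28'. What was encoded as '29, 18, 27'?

d is letter #4 and maps to 17: an offset of 13. The number is (letter's place in the alphabet, a=1) + 13.
Reversing it on 29, 18, 27: 29→(29−13)÷1=16=p, 18→(18−13)÷1=5=e, 27→(27−13)÷1=14=n.

pen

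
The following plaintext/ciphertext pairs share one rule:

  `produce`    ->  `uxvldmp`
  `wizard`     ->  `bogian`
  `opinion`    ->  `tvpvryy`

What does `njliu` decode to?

In produce: p→u is +5, r→x is +6, o→v is +7, d→l is +8 — the shift increases by 1 each position. The shift increases by 1 at each position, starting from +5: 5, 6, 7, ….
Undoing it on njliu: n−5=i, j−6=d, l−7=e, i−8=a, u−9=l.

ideal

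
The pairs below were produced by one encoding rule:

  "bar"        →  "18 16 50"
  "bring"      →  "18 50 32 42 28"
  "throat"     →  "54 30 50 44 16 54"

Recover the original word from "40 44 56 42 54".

mount

b(#2)→18 and a(#1)→16: differences scale by 2, so n = 2·pos + 14. Each letter becomes 2×(its alphabet position, a=1..z=26) + 14.
Decoding 40 44 56 42 54: 40→(40−14)÷2=13=m, 44→(44−14)÷2=15=o, 56→(56−14)÷2=21=u, 42→(42−14)÷2=14=n, 54→(54−14)÷2=20=t.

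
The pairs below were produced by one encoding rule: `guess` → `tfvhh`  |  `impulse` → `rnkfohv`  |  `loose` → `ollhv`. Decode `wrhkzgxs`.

dispatch

Each letter is replaced by its mirror in the alphabet: a↔z, b↔y, c↔x, and so on (the Atbash cipher).
Decoding wrhkzgxs: w↔d, r↔i, h↔s, k↔p, z↔a, g↔t, x↔c, s↔h.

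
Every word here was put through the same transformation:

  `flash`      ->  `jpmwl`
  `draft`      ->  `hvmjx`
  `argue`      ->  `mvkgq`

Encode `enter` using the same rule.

The shift depends on letter class: consonant f→j is +4, but vowel a→m is +12. Two shifts are in play — +12 for a/e/i/o/u, +4 for every other letter.
Applying it to enter: e(vowel)+12=q, n(cons)+4=r, t(cons)+4=x, e(vowel)+12=q, r(cons)+4=v.

qrxqv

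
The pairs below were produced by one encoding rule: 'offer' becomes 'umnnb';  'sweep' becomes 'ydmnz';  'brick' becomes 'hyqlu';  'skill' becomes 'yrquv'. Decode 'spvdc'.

In offer: o→u is +6, f→m is +7, f→n is +8, e→n is +9 — the shift increases by 1 each position. Each letter shifts forward by (position + 6), i.e. 6, 7, 8, … — the shift grows by one for each successive letter.
Undoing it on spvdc: s−6=m, p−7=i, v−8=n, d−9=u, c−10=s.

minus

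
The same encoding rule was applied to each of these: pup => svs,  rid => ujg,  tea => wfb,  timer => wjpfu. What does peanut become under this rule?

sfbqvw

The shift depends on letter class: consonant p→s is +3, but vowel u→v is +1. Two shifts are in play — +1 for a/e/i/o/u, +3 for every other letter.
Applying it to peanut: p(cons)+3=s, e(vowel)+1=f, a(vowel)+1=b, n(cons)+3=q, u(vowel)+1=v, t(cons)+3=w.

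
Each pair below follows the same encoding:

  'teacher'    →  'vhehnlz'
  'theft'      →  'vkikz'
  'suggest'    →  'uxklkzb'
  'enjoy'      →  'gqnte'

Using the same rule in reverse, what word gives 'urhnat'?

sodium

The shift increases by 1 at each position, starting from +2: 2, 3, 4, ….
Reversing it on urhnat: u−2=s, r−3=o, h−4=d, n−5=i, a−6=u, t−7=m.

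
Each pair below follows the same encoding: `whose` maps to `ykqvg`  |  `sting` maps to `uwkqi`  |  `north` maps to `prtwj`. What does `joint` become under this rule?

lrkqv

Shifts by position in whose: pos 0: w→y (+2), pos 1: h→k (+3), pos 2: o→q (+2), pos 3: s→v (+3) — repeating every 2. It's a Vigenère-style cipher with numeric key [2,3]: position i shifts by key[i mod 2].
Applying it to joint: j+2=l, o+3=r, i+2=k, n+3=q, t+2=v.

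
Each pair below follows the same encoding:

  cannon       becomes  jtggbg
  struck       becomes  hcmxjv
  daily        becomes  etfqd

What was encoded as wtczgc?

Treating letters as 0–25, the rule is x ↦ 21x + 19 (mod 26).
Reversing it on wtczgc: w(22)→5·(22−19)≡15=p; t(19)→5·(19−19)≡0=a; c(2)→5·(2−19)≡19=t; z(25)→5·(25−19)≡4=e; g(6)→5·(6−19)≡13=n; c(2)→5·(2−19)≡19=t (all mod 26).

patent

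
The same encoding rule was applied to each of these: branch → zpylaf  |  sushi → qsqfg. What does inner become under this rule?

Compare letters: b→z is +24, r→p is +24, a→y is +24 — a constant shift. Every letter moves 24 places later in the alphabet, wrapping around z→a.
For inner: i+24=g, n+24=l, n+24=l, e+24=c, r+24=p.

gllcp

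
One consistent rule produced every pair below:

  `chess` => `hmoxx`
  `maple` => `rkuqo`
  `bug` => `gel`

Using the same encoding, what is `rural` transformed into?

wewkq

Vowels shift forward by 10 and consonants shift forward by 5.
For rural: r(cons)+5=w, u(vowel)+10=e, r(cons)+5=w, a(vowel)+10=k, l(cons)+5=q.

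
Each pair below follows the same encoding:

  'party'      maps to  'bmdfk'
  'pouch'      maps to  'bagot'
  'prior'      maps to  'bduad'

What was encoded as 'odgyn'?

Compare letters: p→b is +12, a→m is +12, r→d is +12 — a constant shift. It's a constant shift of +12 (ROT12).
Undoing it on odgyn: o−12=c, d−12=r, g−12=u, y−12=m, n−12=b.

crumb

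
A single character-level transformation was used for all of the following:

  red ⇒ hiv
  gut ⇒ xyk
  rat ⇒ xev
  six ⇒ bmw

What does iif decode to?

bee

The output letters match the input read backwards, each shifted +4: red reversed is der. Two steps: reverse the string, then apply a Caesar shift of +4.
Decoding iif: shift back: i−4=e, i−4=e, f−4=b → eeb; then reverse → bee.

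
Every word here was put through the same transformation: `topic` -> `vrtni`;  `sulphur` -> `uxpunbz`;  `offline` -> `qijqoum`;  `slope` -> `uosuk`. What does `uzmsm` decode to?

swing

In topic: t→v is +2, o→r is +3, p→t is +4, i→n is +5 — the shift increases by 1 each position. Each letter shifts forward by (position + 2), i.e. 2, 3, 4, … — the shift grows by one for each successive letter.
Undoing it on uzmsm: u−2=s, z−3=w, m−4=i, s−5=n, m−6=g.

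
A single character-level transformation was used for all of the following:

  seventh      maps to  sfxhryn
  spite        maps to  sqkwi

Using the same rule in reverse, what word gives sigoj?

In seventh: s→s is +0, e→f is +1, v→x is +2, e→h is +3 — the shift increases by 1 each position. The shift increases by 1 at each position, starting from +0: 0, 1, 2, ….
Decoding sigoj: s−0=s, i−1=h, g−2=e, o−3=l, j−4=f.

shelf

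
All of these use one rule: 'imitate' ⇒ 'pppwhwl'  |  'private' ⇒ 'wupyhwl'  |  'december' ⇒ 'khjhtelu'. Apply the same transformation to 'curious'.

jxylvxz

Shifts by position in imitate: pos 0: i→p (+7), pos 1: m→p (+3), pos 2: i→p (+7), pos 3: t→w (+3) — repeating every 2. A repeating key of period 2 is used — shifts +7, +3 over and over.
On curious: c+7=j, u+3=x, r+7=y, i+3=l, o+7=v, u+3=x, s+7=z.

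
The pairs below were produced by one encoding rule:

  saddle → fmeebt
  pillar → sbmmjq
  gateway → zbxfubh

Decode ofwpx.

woven

The output letters match the input read backwards, each shifted +1: saddle reversed is elddas. Two steps: reverse the string, then apply a Caesar shift of +1.
Decoding ofwpx: shift back: o−1=n, f−1=e, w−1=v, p−1=o, x−1=w → nevow; then reverse → woven.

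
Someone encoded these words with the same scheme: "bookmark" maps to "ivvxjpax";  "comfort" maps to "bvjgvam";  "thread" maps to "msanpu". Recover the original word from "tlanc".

siren

b(1)→i(8) and o(14)→v(21) fit y≡19x+15 (mod 26); the inverse of 19 mod 26 is 11. Each letter's alphabet position (a=0..z=25) is mapped through 19·x+15 mod 26 — an affine cipher.
Reversing it on tlanc: t(19)→11·(19−15)≡18=s; l(11)→11·(11−15)≡8=i; a(0)→11·(0−15)≡17=r; n(13)→11·(13−15)≡4=e; c(2)→11·(2−15)≡13=n (all mod 26).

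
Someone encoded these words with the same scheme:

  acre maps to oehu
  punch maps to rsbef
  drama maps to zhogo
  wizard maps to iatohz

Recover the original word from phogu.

frame

a(0)→o(14) and c(2)→e(4) fit y≡21x+14 (mod 26); the inverse of 21 mod 26 is 5. Treating letters as 0–25, the rule is x ↦ 21x + 14 (mod 26).
Decoding phogu: p(15)→5·(15−14)≡5=f; h(7)→5·(7−14)≡17=r; o(14)→5·(14−14)≡0=a; g(6)→5·(6−14)≡12=m; u(20)→5·(20−14)≡4=e (all mod 26).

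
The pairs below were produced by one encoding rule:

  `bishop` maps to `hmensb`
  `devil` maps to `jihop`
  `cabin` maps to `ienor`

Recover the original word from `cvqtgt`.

wrench

Shifts by position in bishop: pos 0: b→h (+6), pos 1: i→m (+4), pos 2: s→e (+12), pos 3: h→n (+6), pos 4: o→s (+4), pos 5: p→b (+12) — repeating every 3. A repeating key of period 3 is used — shifts +6, +4, +12 over and over.
Reversing it on cvqtgt: c−6=w, v−4=r, q−12=e, t−6=n, g−4=c, t−12=h.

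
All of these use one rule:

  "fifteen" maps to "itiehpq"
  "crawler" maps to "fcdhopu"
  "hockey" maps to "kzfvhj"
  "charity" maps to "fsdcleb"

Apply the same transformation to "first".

itudw

Shifts by position in fifteen: pos 0: f→i (+3), pos 1: i→t (+11), pos 2: f→i (+3), pos 3: t→e (+11) — repeating every 2. A repeating key of period 2 is used — shifts +3, +11 over and over.
On first: f+3=i, i+11=t, r+3=u, s+11=d, t+3=w.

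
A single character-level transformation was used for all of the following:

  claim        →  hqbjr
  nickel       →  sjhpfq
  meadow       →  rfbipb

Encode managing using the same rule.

The shift depends on letter class: consonant c→h is +5, but vowel a→b is +1. The rule splits by letter class: vowels +1, consonants +5.
For managing: m(cons)+5=r, a(vowel)+1=b, n(cons)+5=s, a(vowel)+1=b, g(cons)+5=l, i(vowel)+1=j, n(cons)+5=s, g(cons)+5=l.

rbsbljsl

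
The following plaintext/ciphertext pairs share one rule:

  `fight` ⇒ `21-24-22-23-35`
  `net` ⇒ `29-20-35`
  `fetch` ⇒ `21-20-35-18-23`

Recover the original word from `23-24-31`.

f is letter #6 and maps to 21: an offset of 15. Each letter is replaced by its alphabet position (a=1..z=26) + 15.
Undoing it on 23-24-31: 23→(23−15)÷1=8=h, 24→(24−15)÷1=9=i, 31→(31−15)÷1=16=p.

hip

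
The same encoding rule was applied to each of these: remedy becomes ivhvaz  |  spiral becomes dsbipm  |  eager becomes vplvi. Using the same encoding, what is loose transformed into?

Treating letters as 0–25, the rule is x ↦ 21x + 15 (mod 26).
For loose: l(11)→21·11+15≡12=m; o(14)→21·14+15≡23=x; o(14)→21·14+15≡23=x; s(18)→21·18+15≡3=d; e(4)→21·4+15≡21=v (all mod 26).

mxxdv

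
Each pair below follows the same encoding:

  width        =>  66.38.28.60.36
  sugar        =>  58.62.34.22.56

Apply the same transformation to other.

50.60.36.30.56

The formula is n = 2×(alphabet index, a=1) + 20.
Applying it to other: o=15→50, t=20→60, h=8→36, e=5→30, r=18→56.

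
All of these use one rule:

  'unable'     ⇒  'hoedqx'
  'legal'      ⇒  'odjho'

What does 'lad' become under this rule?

gdo

The output letters match the input read backwards, each shifted +3: unable reversed is elbanu. Two steps: reverse the string, then apply a Caesar shift of +3.
Applying it to lad: reverse → dal; then shift: d+3=g, a+3=d, l+3=o.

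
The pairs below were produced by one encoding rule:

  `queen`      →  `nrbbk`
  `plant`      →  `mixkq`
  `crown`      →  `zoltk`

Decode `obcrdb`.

refuge

This is a Caesar cipher with shift 23.
Decoding obcrdb: o−23=r, b−23=e, c−23=f, r−23=u, d−23=g, b−23=e.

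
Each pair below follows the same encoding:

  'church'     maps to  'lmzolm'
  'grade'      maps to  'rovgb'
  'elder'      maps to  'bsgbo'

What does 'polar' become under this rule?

c(2)→l(11) and h(7)→m(12) fit y≡21x+21 (mod 26); the inverse of 21 mod 26 is 5. Treating letters as 0–25, the rule is x ↦ 21x + 21 (mod 26).
Applying it to polar: p(15)→21·15+21≡24=y; o(14)→21·14+21≡3=d; l(11)→21·11+21≡18=s; a(0)→21·0+21≡21=v; r(17)→21·17+21≡14=o (all mod 26).

ydsvo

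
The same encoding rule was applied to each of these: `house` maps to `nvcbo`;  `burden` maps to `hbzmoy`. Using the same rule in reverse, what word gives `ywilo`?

space

The shift increases by 1 at each position, starting from +6: 6, 7, 8, ….
Decoding ywilo: y−6=s, w−7=p, i−8=a, l−9=c, o−10=e.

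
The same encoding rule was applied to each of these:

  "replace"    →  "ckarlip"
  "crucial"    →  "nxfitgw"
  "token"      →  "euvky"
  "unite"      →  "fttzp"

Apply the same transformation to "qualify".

Shifts by position in replace: pos 0: r→c (+11), pos 1: e→k (+6), pos 2: p→a (+11), pos 3: l→r (+6) — repeating every 2. It's a Vigenère-style cipher with numeric key [11,6]: position i shifts by key[i mod 2].
Applying it to qualify: q+11=b, u+6=a, a+11=l, l+6=r, i+11=t, f+6=l, y+11=j.

balrtlj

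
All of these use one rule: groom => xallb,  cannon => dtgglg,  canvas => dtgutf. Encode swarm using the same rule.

g(6)→x(23) and r(17)→a(0) fit y≡5x+19 (mod 26); the inverse of 5 mod 26 is 21. Each letter's alphabet position (a=0..z=25) is mapped through 5·x+19 mod 26 — an affine cipher.
For swarm: s(18)→5·18+19≡5=f; w(22)→5·22+19≡25=z; a(0)→5·0+19≡19=t; r(17)→5·17+19≡0=a; m(12)→5·12+19≡1=b (all mod 26).

fztab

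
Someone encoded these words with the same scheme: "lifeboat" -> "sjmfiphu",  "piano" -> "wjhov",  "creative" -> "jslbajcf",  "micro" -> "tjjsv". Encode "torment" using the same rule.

Shifts by position in lifeboat: pos 0: l→s (+7), pos 1: i→j (+1), pos 2: f→m (+7), pos 3: e→f (+1) — repeating every 2. It's a Vigenère-style cipher with numeric key [7,1]: position i shifts by key[i mod 2].
For torment: t+7=a, o+1=p, r+7=y, m+1=n, e+7=l, n+1=o, t+7=a.

apynloa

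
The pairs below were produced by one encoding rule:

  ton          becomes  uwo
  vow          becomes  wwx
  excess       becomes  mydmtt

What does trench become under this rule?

Two shifts are in play — +8 for a/e/i/o/u, +1 for every other letter.
Applying it to trench: t(cons)+1=u, r(cons)+1=s, e(vowel)+8=m, n(cons)+1=o, c(cons)+1=d, h(cons)+1=i.

usmodi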